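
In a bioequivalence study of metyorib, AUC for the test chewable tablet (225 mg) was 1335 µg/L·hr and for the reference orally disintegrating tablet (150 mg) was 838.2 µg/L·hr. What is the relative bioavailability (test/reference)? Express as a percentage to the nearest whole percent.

F_rel = (AUC_test/D_test) / (AUC_ref/D_ref)
      = (1335/225) / (838.2/150)
      = 5.93333 / 5.588 = 1.0618 = 106.18%

F_rel = 106%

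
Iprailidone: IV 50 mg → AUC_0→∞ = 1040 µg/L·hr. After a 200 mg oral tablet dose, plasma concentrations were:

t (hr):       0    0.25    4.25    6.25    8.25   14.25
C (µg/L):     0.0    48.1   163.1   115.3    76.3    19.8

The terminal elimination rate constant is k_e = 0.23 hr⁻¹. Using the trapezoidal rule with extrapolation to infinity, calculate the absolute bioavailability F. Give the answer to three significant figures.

Trapezoidal AUC_0→14.25 (oral tablet):
  [0→0.25]: (0.0+48.1)/2 × 0.25 = 6.0125
  [0.25→4.25]: (48.1+163.1)/2 × 4 = 422.4
  [4.25→6.25]: (163.1+115.3)/2 × 2 = 278.4
  [6.25→8.25]: (115.3+76.3)/2 × 2 = 191.6
  [8.25→14.25]: (76.3+19.8)/2 × 6 = 288.3
  Sum = 1186.7125 µg/L·hr
Tail: C_last/k_e = 19.8/0.23 = 86.087
AUC_0→∞ (oral tablet) = 1186.7125 + 86.087 = 1272.7995 µg/L·hr
F = (AUC_ev/D_ev)/(AUC_iv/D_iv) = (1272.7995/200)/(1040/50) = 6.3639975/20.8 = 0.3060

F = 0.306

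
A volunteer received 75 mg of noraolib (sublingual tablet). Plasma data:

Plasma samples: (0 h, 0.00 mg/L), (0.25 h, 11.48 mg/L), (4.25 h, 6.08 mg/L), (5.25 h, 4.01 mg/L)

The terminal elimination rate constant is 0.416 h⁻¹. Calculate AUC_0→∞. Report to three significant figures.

Trapezoidal AUC_0→5.25:
  [0→0.25]: (0.00+11.48)/2 × 0.25 = 1.435
  [0.25→4.25]: (11.48+6.08)/2 × 4 = 35.12
  [4.25→5.25]: (6.08+4.01)/2 × 1 = 5.045
  Sum = 41.6 mg/L·h
Extrapolated tail: C_last / k_e = 4.01 / 0.416 = 9.639
AUC_0→∞ = 41.6 + 9.639 = 51.239 mg/L·h

AUC = 51.2 mg/L·h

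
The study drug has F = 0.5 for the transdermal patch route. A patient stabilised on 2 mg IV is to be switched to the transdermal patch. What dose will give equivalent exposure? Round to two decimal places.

For equal systemic exposure: F × D_ev = D_iv
D_ev = D_iv / F = 2 / 0.5 = 4 mg

D_transdermal = 4.00 mg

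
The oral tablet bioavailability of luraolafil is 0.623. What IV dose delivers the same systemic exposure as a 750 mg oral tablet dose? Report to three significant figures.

D_iv = 467 mg

Systemic exposure from an extravascular dose = F × D_ev, so the equivalent IV dose is F × D_ev.
D_iv = F × D_ev = 0.623 × 750 = 467.25 mg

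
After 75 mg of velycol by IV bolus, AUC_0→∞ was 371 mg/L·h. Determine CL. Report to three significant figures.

CL = 0.202 L/h

CL = Dose_iv / AUC_0→∞
   = 75 / 371 = 0.202156 L/h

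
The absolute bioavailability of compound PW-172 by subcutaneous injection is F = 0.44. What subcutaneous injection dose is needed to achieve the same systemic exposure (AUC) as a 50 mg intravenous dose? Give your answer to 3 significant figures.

For equal systemic exposure: F × D_ev = D_iv
D_ev = D_iv / F = 50 / 0.44 = 113.636 mg

D_subcutaneous = 114 mg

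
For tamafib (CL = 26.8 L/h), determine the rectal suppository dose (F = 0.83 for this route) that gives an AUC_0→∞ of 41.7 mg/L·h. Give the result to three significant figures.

Dose = 1350 mg

Dose = CL × AUC_0→∞ / F
     = 26.8 × 41.7 / 0.83 = 1346.46 mg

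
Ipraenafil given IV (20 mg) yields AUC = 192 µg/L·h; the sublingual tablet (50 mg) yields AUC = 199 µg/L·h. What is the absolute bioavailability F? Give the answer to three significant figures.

F = 0.415

F = (AUC_ev / D_ev) / (AUC_iv / D_iv)
  = (199/50) / (192/20)
  = 3.98 / 9.6 = 0.4146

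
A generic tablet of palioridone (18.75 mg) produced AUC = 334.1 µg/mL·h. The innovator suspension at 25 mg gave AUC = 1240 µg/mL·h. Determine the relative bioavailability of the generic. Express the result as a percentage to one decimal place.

F_rel = (AUC_test/D_test) / (AUC_ref/D_ref)
      = (334.1/18.75) / (1240/25)
      = 17.8187 / 49.6 = 0.3592 = 35.92%

F_rel = 35.9%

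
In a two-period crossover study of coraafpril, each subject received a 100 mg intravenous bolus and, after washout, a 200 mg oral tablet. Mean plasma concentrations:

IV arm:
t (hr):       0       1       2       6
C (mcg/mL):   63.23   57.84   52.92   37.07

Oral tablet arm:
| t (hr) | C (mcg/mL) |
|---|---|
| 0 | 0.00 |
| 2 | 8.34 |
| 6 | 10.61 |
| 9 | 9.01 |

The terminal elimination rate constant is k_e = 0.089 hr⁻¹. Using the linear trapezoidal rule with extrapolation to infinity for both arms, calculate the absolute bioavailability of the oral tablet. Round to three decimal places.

Trapezoidal AUC_0→6 (IV):
  [0→1]: (63.23+57.84)/2 × 1 = 60.535
  [1→2]: (57.84+52.92)/2 × 1 = 55.38
  [2→6]: (52.92+37.07)/2 × 4 = 179.98
  Sum = 295.895 mcg/mL·hr
IV tail: 37.07/0.089 = 416.517; AUC_iv,0→∞ = 295.895 + 416.517 = 712.412 mcg/mL·hr
Trapezoidal AUC_0→9 (oral tablet):
  [0→2]: (0.00+8.34)/2 × 2 = 8.34
  [2→6]: (8.34+10.61)/2 × 4 = 37.9
  [6→9]: (10.61+9.01)/2 × 3 = 29.43
  Sum = 75.67 mcg/mL·hr
oral tablet tail: 9.01/0.089 = 101.236; AUC_ev,0→∞ = 75.67 + 101.236 = 176.906 mcg/mL·hr
F = (AUC_ev/D_ev)/(AUC_iv/D_iv) = (176.906/200)/(712.412/100) = 0.88453/7.12412 = 0.1242

F = 0.124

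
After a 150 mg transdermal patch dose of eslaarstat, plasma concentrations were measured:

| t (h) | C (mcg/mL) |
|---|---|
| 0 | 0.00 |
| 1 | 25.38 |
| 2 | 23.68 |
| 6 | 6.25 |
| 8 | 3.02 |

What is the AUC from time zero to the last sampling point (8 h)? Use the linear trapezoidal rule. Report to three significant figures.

AUC = 106 mcg/mL·h

Trapezoidal AUC_0→8:
  [0→1]: (0.00+25.38)/2 × 1 = 12.69
  [1→2]: (25.38+23.68)/2 × 1 = 24.53
  [2→6]: (23.68+6.25)/2 × 4 = 59.86
  [6→8]: (6.25+3.02)/2 × 2 = 9.27
  Sum = 106.35 mcg/mL·h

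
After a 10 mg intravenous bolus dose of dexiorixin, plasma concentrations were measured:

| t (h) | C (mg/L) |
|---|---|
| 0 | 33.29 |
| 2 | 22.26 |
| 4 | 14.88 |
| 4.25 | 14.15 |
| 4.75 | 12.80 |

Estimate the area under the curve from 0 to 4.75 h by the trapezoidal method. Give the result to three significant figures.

Trapezoidal AUC_0→4.75:
  [0→2]: (33.29+22.26)/2 × 2 = 55.55
  [2→4]: (22.26+14.88)/2 × 2 = 37.14
  [4→4.25]: (14.88+14.15)/2 × 0.25 = 3.62875
  [4.25→4.75]: (14.15+12.80)/2 × 0.5 = 6.7375
  Sum = 103.05625 mg/L·h

AUC = 103 mg/L·h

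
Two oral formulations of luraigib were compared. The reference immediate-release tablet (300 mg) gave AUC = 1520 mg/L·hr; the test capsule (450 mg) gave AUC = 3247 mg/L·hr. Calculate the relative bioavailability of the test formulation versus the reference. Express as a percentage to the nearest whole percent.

F_rel = 142%

F_rel = (AUC_test/D_test) / (AUC_ref/D_ref)
      = (3247/450) / (1520/300)
      = 7.21556 / 5.06667 = 1.4241 = 142.41%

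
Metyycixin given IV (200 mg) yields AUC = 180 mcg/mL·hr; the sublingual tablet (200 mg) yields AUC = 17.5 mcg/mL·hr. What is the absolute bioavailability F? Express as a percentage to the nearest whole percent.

F = 10%

F = (AUC_ev / D_ev) / (AUC_iv / D_iv)
  = (17.5/200) / (180/200)
  = 0.0875 / 0.9 = 0.0972
  = 9.72%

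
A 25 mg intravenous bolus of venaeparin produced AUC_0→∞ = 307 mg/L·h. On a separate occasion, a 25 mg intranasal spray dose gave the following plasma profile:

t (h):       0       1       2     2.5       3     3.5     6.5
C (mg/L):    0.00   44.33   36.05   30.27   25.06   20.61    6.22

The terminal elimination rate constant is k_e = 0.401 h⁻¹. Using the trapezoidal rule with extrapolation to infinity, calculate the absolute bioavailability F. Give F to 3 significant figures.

F = 0.521

Trapezoidal AUC_0→6.5 (intranasal spray):
  [0→1]: (0.00+44.33)/2 × 1 = 22.165
  [1→2]: (44.33+36.05)/2 × 1 = 40.19
  [2→2.5]: (36.05+30.27)/2 × 0.5 = 16.58
  [2.5→3]: (30.27+25.06)/2 × 0.5 = 13.8325
  [3→3.5]: (25.06+20.61)/2 × 0.5 = 11.4175
  [3.5→6.5]: (20.61+6.22)/2 × 3 = 40.245
  Sum = 144.43 mg/L·h
Tail: C_last/k_e = 6.22/0.401 = 15.511
AUC_0→∞ (intranasal spray) = 144.43 + 15.511 = 159.941 mg/L·h
F = (AUC_ev/D_ev)/(AUC_iv/D_iv) = (159.941/25)/(307/25) = 6.39764/12.28 = 0.5210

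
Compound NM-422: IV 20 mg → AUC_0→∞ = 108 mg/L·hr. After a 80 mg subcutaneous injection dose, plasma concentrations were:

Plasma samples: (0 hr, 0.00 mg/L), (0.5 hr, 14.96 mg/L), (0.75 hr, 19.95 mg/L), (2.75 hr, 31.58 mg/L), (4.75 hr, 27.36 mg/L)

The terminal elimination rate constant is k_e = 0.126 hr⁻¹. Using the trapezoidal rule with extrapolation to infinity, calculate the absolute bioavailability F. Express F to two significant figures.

F = 0.78

Trapezoidal AUC_0→4.75 (subcutaneous injection):
  [0→0.5]: (0.00+14.96)/2 × 0.5 = 3.74
  [0.5→0.75]: (14.96+19.95)/2 × 0.25 = 4.36375
  [0.75→2.75]: (19.95+31.58)/2 × 2 = 51.53
  [2.75→4.75]: (31.58+27.36)/2 × 2 = 58.94
  Sum = 118.57375 mg/L·hr
Tail: C_last/k_e = 27.36/0.126 = 217.143
AUC_0→∞ (subcutaneous injection) = 118.57375 + 217.143 = 335.71675 mg/L·hr
F = (AUC_ev/D_ev)/(AUC_iv/D_iv) = (335.71675/80)/(108/20) = 4.19646/5.4 = 0.7771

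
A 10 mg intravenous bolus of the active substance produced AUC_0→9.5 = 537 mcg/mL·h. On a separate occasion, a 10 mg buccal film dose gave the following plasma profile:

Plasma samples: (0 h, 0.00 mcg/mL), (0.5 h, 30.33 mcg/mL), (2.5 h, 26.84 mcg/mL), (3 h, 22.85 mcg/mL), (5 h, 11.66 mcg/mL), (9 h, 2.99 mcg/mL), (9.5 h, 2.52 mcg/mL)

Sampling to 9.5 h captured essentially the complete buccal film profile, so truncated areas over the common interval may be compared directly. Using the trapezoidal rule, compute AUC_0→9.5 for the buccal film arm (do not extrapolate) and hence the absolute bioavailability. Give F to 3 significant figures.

F = 0.265

Trapezoidal AUC_0→9.5 (buccal film):
  [0→0.5]: (0.00+30.33)/2 × 0.5 = 7.5825
  [0.5→2.5]: (30.33+26.84)/2 × 2 = 57.17
  [2.5→3]: (26.84+22.85)/2 × 0.5 = 12.4225
  [3→5]: (22.85+11.66)/2 × 2 = 34.51
  [5→9]: (11.66+2.99)/2 × 4 = 29.3
  [9→9.5]: (2.99+2.52)/2 × 0.5 = 1.3775
  Sum = 142.3625 mcg/mL·h
F = (AUC_ev/D_ev)/(AUC_iv/D_iv) = (142.3625/10)/(537/10) = 14.23625/53.7 = 0.2651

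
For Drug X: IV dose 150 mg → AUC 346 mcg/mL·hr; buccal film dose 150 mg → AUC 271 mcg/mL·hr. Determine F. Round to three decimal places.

F = (AUC_ev / D_ev) / (AUC_iv / D_iv)
  = (271/150) / (346/150)
  = 1.80667 / 2.30667 = 0.7832

F = 0.783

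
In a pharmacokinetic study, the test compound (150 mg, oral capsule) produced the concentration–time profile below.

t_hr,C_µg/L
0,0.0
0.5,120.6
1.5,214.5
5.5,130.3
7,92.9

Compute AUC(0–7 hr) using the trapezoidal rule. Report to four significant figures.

AUC = 1055 µg/L·hr

Trapezoidal AUC_0→7:
  [0→0.5]: (0.0+120.6)/2 × 0.5 = 30.15
  [0.5→1.5]: (120.6+214.5)/2 × 1 = 167.55
  [1.5→5.5]: (214.5+130.3)/2 × 4 = 689.6
  [5.5→7]: (130.3+92.9)/2 × 1.5 = 167.4
  Sum = 1054.7 µg/L·hr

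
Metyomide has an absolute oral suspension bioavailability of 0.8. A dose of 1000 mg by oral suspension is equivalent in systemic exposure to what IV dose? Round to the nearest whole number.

D_iv = 800 mg

Systemic exposure from an extravascular dose = F × D_ev, so the equivalent IV dose is F × D_ev.
D_iv = F × D_ev = 0.8 × 1000 = 800 mg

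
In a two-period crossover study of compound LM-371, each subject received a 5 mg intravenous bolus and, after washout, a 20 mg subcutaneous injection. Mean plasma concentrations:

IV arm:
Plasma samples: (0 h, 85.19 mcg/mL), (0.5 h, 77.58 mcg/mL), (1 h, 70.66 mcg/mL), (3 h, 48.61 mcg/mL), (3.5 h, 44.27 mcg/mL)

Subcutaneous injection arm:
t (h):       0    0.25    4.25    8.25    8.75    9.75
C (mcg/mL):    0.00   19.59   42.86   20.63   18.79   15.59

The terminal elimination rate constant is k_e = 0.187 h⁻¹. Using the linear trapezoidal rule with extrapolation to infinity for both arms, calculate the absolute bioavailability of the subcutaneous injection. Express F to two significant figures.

F = 0.20

Trapezoidal AUC_0→3.5 (IV):
  [0→0.5]: (85.19+77.58)/2 × 0.5 = 40.6925
  [0.5→1]: (77.58+70.66)/2 × 0.5 = 37.06
  [1→3]: (70.66+48.61)/2 × 2 = 119.27
  [3→3.5]: (48.61+44.27)/2 × 0.5 = 23.22
  Sum = 220.2425 mcg/mL·h
IV tail: 44.27/0.187 = 236.738; AUC_iv,0→∞ = 220.2425 + 236.738 = 456.9805 mcg/mL·h
Trapezoidal AUC_0→9.75 (subcutaneous injection):
  [0→0.25]: (0.00+19.59)/2 × 0.25 = 2.44875
  [0.25→4.25]: (19.59+42.86)/2 × 4 = 124.9
  [4.25→8.25]: (42.86+20.63)/2 × 4 = 126.98
  [8.25→8.75]: (20.63+18.79)/2 × 0.5 = 9.855
  [8.75→9.75]: (18.79+15.59)/2 × 1 = 17.19
  Sum = 281.37375 mcg/mL·h
subcutaneous injection tail: 15.59/0.187 = 83.369; AUC_ev,0→∞ = 281.37375 + 83.369 = 364.74275 mcg/mL·h
F = (AUC_ev/D_ev)/(AUC_iv/D_iv) = (364.74275/20)/(456.9805/5) = 18.2371/91.3961 = 0.1995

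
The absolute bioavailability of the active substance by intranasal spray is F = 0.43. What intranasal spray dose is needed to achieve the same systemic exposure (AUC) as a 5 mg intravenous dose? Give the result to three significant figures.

D_intranasal = 11.6 mg

For equal systemic exposure: F × D_ev = D_iv
D_ev = D_iv / F = 5 / 0.43 = 11.6279 mg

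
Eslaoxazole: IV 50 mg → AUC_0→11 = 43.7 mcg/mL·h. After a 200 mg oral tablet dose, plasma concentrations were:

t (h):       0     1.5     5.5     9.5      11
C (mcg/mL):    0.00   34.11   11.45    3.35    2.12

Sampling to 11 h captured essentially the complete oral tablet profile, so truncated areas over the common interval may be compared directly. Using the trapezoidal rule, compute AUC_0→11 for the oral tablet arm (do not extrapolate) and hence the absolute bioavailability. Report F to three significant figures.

F = 0.860

Trapezoidal AUC_0→11 (oral tablet):
  [0→1.5]: (0.00+34.11)/2 × 1.5 = 25.5825
  [1.5→5.5]: (34.11+11.45)/2 × 4 = 91.12
  [5.5→9.5]: (11.45+3.35)/2 × 4 = 29.6
  [9.5→11]: (3.35+2.12)/2 × 1.5 = 4.1025
  Sum = 150.405 mcg/mL·h
F = (AUC_ev/D_ev)/(AUC_iv/D_iv) = (150.405/200)/(43.7/50) = 0.752025/0.874 = 0.8604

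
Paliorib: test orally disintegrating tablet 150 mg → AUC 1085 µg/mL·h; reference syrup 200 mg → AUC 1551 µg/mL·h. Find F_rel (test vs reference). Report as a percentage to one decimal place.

F_rel = (AUC_test/D_test) / (AUC_ref/D_ref)
      = (1085/150) / (1551/200)
      = 7.23333 / 7.755 = 0.9327 = 93.27%

F_rel = 93.3%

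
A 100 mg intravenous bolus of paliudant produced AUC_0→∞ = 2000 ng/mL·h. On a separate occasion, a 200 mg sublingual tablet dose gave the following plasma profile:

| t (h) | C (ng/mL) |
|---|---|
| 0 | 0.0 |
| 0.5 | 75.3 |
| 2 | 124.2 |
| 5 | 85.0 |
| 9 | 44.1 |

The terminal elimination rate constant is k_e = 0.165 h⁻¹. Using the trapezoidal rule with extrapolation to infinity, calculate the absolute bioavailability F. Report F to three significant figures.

Trapezoidal AUC_0→9 (sublingual tablet):
  [0→0.5]: (0.0+75.3)/2 × 0.5 = 18.825
  [0.5→2]: (75.3+124.2)/2 × 1.5 = 149.625
  [2→5]: (124.2+85.0)/2 × 3 = 313.8
  [5→9]: (85.0+44.1)/2 × 4 = 258.2
  Sum = 740.45 ng/mL·h
Tail: C_last/k_e = 44.1/0.165 = 267.273
AUC_0→∞ (sublingual tablet) = 740.45 + 267.273 = 1007.723 ng/mL·h
F = (AUC_ev/D_ev)/(AUC_iv/D_iv) = (1007.723/200)/(2000/100) = 5.038615/20 = 0.2519

F = 0.252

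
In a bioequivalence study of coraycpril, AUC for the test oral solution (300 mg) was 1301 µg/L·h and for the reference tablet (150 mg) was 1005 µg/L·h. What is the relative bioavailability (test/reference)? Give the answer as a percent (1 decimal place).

F_rel = (AUC_test/D_test) / (AUC_ref/D_ref)
      = (1301/300) / (1005/150)
      = 4.33667 / 6.7 = 0.6473 = 64.73%

F_rel = 64.7%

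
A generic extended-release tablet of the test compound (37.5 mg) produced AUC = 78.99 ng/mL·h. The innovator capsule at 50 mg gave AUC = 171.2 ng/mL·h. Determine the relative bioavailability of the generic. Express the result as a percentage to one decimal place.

F_rel = 61.5%

F_rel = (AUC_test/D_test) / (AUC_ref/D_ref)
      = (78.99/37.5) / (171.2/50)
      = 2.1064 / 3.424 = 0.6152 = 61.52%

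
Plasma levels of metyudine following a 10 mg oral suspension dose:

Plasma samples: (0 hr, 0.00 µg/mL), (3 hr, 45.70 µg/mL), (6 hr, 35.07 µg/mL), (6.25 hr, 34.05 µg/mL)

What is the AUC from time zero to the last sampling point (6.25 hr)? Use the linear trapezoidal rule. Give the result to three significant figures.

AUC = 198 µg/mL·hr

Trapezoidal AUC_0→6.25:
  [0→3]: (0.00+45.70)/2 × 3 = 68.55
  [3→6]: (45.70+35.07)/2 × 3 = 121.155
  [6→6.25]: (35.07+34.05)/2 × 0.25 = 8.64
  Sum = 198.345 µg/mL·hr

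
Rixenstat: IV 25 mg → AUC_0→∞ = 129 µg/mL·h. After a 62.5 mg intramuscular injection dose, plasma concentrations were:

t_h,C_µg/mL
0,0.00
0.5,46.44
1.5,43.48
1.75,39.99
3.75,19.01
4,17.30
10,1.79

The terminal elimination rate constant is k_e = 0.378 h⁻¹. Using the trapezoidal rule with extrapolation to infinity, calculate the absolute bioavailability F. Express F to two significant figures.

F = 0.60

Trapezoidal AUC_0→10 (intramuscular injection):
  [0→0.5]: (0.00+46.44)/2 × 0.5 = 11.61
  [0.5→1.5]: (46.44+43.48)/2 × 1 = 44.96
  [1.5→1.75]: (43.48+39.99)/2 × 0.25 = 10.43375
  [1.75→3.75]: (39.99+19.01)/2 × 2 = 59.0
  [3.75→4]: (19.01+17.30)/2 × 0.25 = 4.53875
  [4→10]: (17.30+1.79)/2 × 6 = 57.27
  Sum = 187.8125 µg/mL·h
Tail: C_last/k_e = 1.79/0.378 = 4.735
AUC_0→∞ (intramuscular injection) = 187.8125 + 4.735 = 192.5475 µg/mL·h
F = (AUC_ev/D_ev)/(AUC_iv/D_iv) = (192.5475/62.5)/(129/25) = 3.08076/5.16 = 0.5970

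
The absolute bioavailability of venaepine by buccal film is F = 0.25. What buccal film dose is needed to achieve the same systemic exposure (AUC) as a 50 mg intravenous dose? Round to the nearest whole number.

For equal systemic exposure: F × D_ev = D_iv
D_ev = D_iv / F = 50 / 0.25 = 200 mg

D_buccal = 200 mg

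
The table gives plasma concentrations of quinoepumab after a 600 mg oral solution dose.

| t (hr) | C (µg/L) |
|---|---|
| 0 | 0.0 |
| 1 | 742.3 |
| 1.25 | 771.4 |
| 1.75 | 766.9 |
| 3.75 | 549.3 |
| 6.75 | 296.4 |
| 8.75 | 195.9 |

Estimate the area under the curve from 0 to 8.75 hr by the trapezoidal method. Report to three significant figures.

Trapezoidal AUC_0→8.75:
  [0→1]: (0.0+742.3)/2 × 1 = 371.15
  [1→1.25]: (742.3+771.4)/2 × 0.25 = 189.2125
  [1.25→1.75]: (771.4+766.9)/2 × 0.5 = 384.575
  [1.75→3.75]: (766.9+549.3)/2 × 2 = 1316.2
  [3.75→6.75]: (549.3+296.4)/2 × 3 = 1268.55
  [6.75→8.75]: (296.4+195.9)/2 × 2 = 492.3
  Sum = 4021.9875 µg/L·hr

AUC = 4020 µg/L·hr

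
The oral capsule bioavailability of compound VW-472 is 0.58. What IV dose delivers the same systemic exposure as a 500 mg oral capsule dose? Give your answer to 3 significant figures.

D_iv = 290 mg

Systemic exposure from an extravascular dose = F × D_ev, so the equivalent IV dose is F × D_ev.
D_iv = F × D_ev = 0.58 × 500 = 290 mg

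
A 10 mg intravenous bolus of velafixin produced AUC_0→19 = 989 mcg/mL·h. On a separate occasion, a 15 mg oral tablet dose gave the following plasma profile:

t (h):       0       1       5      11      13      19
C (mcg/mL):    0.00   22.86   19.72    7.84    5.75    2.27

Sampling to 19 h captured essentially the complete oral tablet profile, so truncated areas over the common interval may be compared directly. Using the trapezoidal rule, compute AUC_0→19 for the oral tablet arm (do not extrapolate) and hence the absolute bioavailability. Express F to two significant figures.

Trapezoidal AUC_0→19 (oral tablet):
  [0→1]: (0.00+22.86)/2 × 1 = 11.43
  [1→5]: (22.86+19.72)/2 × 4 = 85.16
  [5→11]: (19.72+7.84)/2 × 6 = 82.68
  [11→13]: (7.84+5.75)/2 × 2 = 13.59
  [13→19]: (5.75+2.27)/2 × 6 = 24.06
  Sum = 216.92 mcg/mL·h
F = (AUC_ev/D_ev)/(AUC_iv/D_iv) = (216.92/15)/(989/10) = 14.4613/98.9 = 0.1462

F = 0.15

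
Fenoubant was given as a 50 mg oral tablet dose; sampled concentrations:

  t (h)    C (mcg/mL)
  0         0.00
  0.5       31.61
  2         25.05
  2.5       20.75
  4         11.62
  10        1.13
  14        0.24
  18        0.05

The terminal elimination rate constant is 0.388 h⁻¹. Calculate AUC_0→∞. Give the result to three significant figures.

AUC = 128 mcg/mL·h

Trapezoidal AUC_0→18:
  [0→0.5]: (0.00+31.61)/2 × 0.5 = 7.9025
  [0.5→2]: (31.61+25.05)/2 × 1.5 = 42.495
  [2→2.5]: (25.05+20.75)/2 × 0.5 = 11.45
  [2.5→4]: (20.75+11.62)/2 × 1.5 = 24.2775
  [4→10]: (11.62+1.13)/2 × 6 = 38.25
  [10→14]: (1.13+0.24)/2 × 4 = 2.74
  [14→18]: (0.24+0.05)/2 × 4 = 0.58
  Sum = 127.695 mcg/mL·h
Extrapolated tail: C_last / k_e = 0.05 / 0.388 = 0.129
AUC_0→∞ = 127.695 + 0.129 = 127.824 mcg/mL·h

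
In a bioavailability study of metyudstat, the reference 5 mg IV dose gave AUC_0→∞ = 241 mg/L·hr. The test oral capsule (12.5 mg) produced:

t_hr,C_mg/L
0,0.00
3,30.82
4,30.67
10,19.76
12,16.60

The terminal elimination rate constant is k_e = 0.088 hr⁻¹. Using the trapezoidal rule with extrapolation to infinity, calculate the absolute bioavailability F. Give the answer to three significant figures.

Trapezoidal AUC_0→12 (oral capsule):
  [0→3]: (0.00+30.82)/2 × 3 = 46.23
  [3→4]: (30.82+30.67)/2 × 1 = 30.745
  [4→10]: (30.67+19.76)/2 × 6 = 151.29
  [10→12]: (19.76+16.60)/2 × 2 = 36.36
  Sum = 264.625 mg/L·hr
Tail: C_last/k_e = 16.60/0.088 = 188.636
AUC_0→∞ (oral capsule) = 264.625 + 188.636 = 453.261 mg/L·hr
F = (AUC_ev/D_ev)/(AUC_iv/D_iv) = (453.261/12.5)/(241/5) = 36.26088/48.2 = 0.7523

F = 0.752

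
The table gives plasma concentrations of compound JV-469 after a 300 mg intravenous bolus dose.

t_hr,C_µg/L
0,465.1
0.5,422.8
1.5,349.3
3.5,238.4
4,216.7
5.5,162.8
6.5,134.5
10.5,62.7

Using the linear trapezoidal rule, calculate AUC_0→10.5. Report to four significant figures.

AUC = 2137 µg/L·hr

Trapezoidal AUC_0→10.5:
  [0→0.5]: (465.1+422.8)/2 × 0.5 = 221.975
  [0.5→1.5]: (422.8+349.3)/2 × 1 = 386.05
  [1.5→3.5]: (349.3+238.4)/2 × 2 = 587.7
  [3.5→4]: (238.4+216.7)/2 × 0.5 = 113.775
  [4→5.5]: (216.7+162.8)/2 × 1.5 = 284.625
  [5.5→6.5]: (162.8+134.5)/2 × 1 = 148.65
  [6.5→10.5]: (134.5+62.7)/2 × 4 = 394.4
  Sum = 2137.175 µg/L·hr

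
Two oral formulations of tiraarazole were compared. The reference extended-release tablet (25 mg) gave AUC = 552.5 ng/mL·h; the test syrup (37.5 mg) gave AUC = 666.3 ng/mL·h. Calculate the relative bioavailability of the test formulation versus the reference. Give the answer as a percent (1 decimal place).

F_rel = (AUC_test/D_test) / (AUC_ref/D_ref)
      = (666.3/37.5) / (552.5/25)
      = 17.768 / 22.1 = 0.8040 = 80.40%

F_rel = 80.4%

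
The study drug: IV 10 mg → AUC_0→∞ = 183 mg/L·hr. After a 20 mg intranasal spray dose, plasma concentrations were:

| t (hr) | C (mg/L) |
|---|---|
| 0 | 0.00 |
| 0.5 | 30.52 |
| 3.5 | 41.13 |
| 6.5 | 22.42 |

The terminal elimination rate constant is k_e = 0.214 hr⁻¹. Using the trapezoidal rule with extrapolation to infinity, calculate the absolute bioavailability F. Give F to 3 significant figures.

Trapezoidal AUC_0→6.5 (intranasal spray):
  [0→0.5]: (0.00+30.52)/2 × 0.5 = 7.63
  [0.5→3.5]: (30.52+41.13)/2 × 3 = 107.475
  [3.5→6.5]: (41.13+22.42)/2 × 3 = 95.325
  Sum = 210.43 mg/L·hr
Tail: C_last/k_e = 22.42/0.214 = 104.766
AUC_0→∞ (intranasal spray) = 210.43 + 104.766 = 315.196 mg/L·hr
F = (AUC_ev/D_ev)/(AUC_iv/D_iv) = (315.196/20)/(183/10) = 15.7598/18.3 = 0.8612

F = 0.861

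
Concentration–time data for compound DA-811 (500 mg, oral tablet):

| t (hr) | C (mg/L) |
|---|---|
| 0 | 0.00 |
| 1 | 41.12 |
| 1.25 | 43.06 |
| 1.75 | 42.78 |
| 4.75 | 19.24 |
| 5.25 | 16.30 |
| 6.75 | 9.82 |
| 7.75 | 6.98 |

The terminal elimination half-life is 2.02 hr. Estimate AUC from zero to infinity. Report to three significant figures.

AUC = 203 mg/L·hr

Trapezoidal AUC_0→7.75:
  [0→1]: (0.00+41.12)/2 × 1 = 20.56
  [1→1.25]: (41.12+43.06)/2 × 0.25 = 10.5225
  [1.25→1.75]: (43.06+42.78)/2 × 0.5 = 21.46
  [1.75→4.75]: (42.78+19.24)/2 × 3 = 93.03
  [4.75→5.25]: (19.24+16.30)/2 × 0.5 = 8.885
  [5.25→6.75]: (16.30+9.82)/2 × 1.5 = 19.59
  [6.75→7.75]: (9.82+6.98)/2 × 1 = 8.4
  Sum = 182.4475 mg/L·hr
k_e = ln2 / t½ = 0.693147 / 2.02 = 0.3431 hr^-1
Extrapolated tail: C_last / k_e = 6.98 / 0.3431 = 20.344
AUC_0→∞ = 182.4475 + 20.344 = 202.7915 mg/L·hr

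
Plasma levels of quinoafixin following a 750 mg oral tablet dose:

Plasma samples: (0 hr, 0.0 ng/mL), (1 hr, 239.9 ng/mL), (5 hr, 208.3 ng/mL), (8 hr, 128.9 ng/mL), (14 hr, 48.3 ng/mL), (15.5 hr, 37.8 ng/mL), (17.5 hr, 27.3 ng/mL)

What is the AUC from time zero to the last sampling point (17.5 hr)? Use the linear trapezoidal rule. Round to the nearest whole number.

Trapezoidal AUC_0→17.5:
  [0→1]: (0.0+239.9)/2 × 1 = 119.95
  [1→5]: (239.9+208.3)/2 × 4 = 896.4
  [5→8]: (208.3+128.9)/2 × 3 = 505.8
  [8→14]: (128.9+48.3)/2 × 6 = 531.6
  [14→15.5]: (48.3+37.8)/2 × 1.5 = 64.575
  [15.5→17.5]: (37.8+27.3)/2 × 2 = 65.1
  Sum = 2183.425 ng/mL·hr

AUC = 2183 ng/mL·hr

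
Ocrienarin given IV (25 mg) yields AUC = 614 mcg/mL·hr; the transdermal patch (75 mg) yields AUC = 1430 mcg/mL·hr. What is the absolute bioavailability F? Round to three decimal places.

F = (AUC_ev / D_ev) / (AUC_iv / D_iv)
  = (1430/75) / (614/25)
  = 19.0667 / 24.56 = 0.7763

F = 0.776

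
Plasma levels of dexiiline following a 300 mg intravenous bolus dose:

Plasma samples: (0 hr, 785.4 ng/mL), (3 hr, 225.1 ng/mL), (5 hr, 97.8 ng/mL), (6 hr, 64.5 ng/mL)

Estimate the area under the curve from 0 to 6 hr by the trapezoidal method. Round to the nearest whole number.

Trapezoidal AUC_0→6:
  [0→3]: (785.4+225.1)/2 × 3 = 1515.75
  [3→5]: (225.1+97.8)/2 × 2 = 322.9
  [5→6]: (97.8+64.5)/2 × 1 = 81.15
  Sum = 1919.8 ng/mL·hr

AUC = 1920 ng/mL·hr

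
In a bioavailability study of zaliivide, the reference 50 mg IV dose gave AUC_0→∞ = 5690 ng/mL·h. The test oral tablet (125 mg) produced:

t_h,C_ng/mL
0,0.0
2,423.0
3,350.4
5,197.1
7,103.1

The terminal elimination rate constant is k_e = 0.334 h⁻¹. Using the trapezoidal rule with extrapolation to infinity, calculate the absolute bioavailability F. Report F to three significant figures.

F = 0.138

Trapezoidal AUC_0→7 (oral tablet):
  [0→2]: (0.0+423.0)/2 × 2 = 423.0
  [2→3]: (423.0+350.4)/2 × 1 = 386.7
  [3→5]: (350.4+197.1)/2 × 2 = 547.5
  [5→7]: (197.1+103.1)/2 × 2 = 300.2
  Sum = 1657.4 ng/mL·h
Tail: C_last/k_e = 103.1/0.334 = 308.683
AUC_0→∞ (oral tablet) = 1657.4 + 308.683 = 1966.083 ng/mL·h
F = (AUC_ev/D_ev)/(AUC_iv/D_iv) = (1966.083/125)/(5690/50) = 15.728664/113.8 = 0.1382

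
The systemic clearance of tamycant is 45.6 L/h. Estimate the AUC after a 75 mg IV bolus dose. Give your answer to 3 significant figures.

AUC_0→∞ = Dose_iv / CL
        = 75 / 45.6 = 1.64474 mg/L·h

AUC = 1.64 mg/L·h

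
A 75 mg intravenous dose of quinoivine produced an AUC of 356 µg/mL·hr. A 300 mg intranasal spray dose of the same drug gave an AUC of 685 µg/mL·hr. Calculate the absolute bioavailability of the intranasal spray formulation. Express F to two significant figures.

F = 0.48

F = (AUC_ev / D_ev) / (AUC_iv / D_iv)
  = (685/300) / (356/75)
  = 2.28333 / 4.74667 = 0.4810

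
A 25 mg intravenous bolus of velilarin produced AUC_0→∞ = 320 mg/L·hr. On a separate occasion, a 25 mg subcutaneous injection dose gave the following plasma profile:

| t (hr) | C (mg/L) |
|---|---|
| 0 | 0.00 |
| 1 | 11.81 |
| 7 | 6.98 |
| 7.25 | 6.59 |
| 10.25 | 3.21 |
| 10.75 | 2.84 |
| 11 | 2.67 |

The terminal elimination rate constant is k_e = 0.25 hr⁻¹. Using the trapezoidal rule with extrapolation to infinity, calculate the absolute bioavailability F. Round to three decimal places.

Trapezoidal AUC_0→11 (subcutaneous injection):
  [0→1]: (0.00+11.81)/2 × 1 = 5.905
  [1→7]: (11.81+6.98)/2 × 6 = 56.37
  [7→7.25]: (6.98+6.59)/2 × 0.25 = 1.69625
  [7.25→10.25]: (6.59+3.21)/2 × 3 = 14.7
  [10.25→10.75]: (3.21+2.84)/2 × 0.5 = 1.5125
  [10.75→11]: (2.84+2.67)/2 × 0.25 = 0.68875
  Sum = 80.8725 mg/L·hr
Tail: C_last/k_e = 2.67/0.25 = 10.680
AUC_0→∞ (subcutaneous injection) = 80.8725 + 10.680 = 91.5525 mg/L·hr
F = (AUC_ev/D_ev)/(AUC_iv/D_iv) = (91.5525/25)/(320/25) = 3.6621/12.8 = 0.2861

F = 0.286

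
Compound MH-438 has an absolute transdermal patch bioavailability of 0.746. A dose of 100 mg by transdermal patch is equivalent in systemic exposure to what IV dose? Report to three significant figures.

Systemic exposure from an extravascular dose = F × D_ev, so the equivalent IV dose is F × D_ev.
D_iv = F × D_ev = 0.746 × 100 = 74.6 mg

D_iv = 74.6 mg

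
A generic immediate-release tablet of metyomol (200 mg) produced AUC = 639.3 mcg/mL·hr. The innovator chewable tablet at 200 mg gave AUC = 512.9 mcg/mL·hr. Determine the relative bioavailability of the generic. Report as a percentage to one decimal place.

F_rel = 124.6%

F_rel = (AUC_test/D_test) / (AUC_ref/D_ref)
      = (639.3/200) / (512.9/200)
      = 3.1965 / 2.5645 = 1.2464 = 124.64%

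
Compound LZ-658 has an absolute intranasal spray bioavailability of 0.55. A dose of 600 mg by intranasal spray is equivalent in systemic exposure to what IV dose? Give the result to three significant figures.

D_iv = 330 mg

Systemic exposure from an extravascular dose = F × D_ev, so the equivalent IV dose is F × D_ev.
D_iv = F × D_ev = 0.55 × 600 = 330 mg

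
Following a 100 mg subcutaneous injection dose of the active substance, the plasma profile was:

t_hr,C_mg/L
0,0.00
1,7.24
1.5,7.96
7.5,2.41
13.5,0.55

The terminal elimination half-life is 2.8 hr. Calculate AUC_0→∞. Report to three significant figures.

AUC = 49.6 mg/L·hr

Trapezoidal AUC_0→13.5:
  [0→1]: (0.00+7.24)/2 × 1 = 3.62
  [1→1.5]: (7.24+7.96)/2 × 0.5 = 3.8
  [1.5→7.5]: (7.96+2.41)/2 × 6 = 31.11
  [7.5→13.5]: (2.41+0.55)/2 × 6 = 8.88
  Sum = 47.41 mg/L·hr
k_e = ln2 / t½ = 0.693147 / 2.8 = 0.2476 hr^-1
Extrapolated tail: C_last / k_e = 0.55 / 0.2476 = 2.221
AUC_0→∞ = 47.41 + 2.221 = 49.631 mg/L·hr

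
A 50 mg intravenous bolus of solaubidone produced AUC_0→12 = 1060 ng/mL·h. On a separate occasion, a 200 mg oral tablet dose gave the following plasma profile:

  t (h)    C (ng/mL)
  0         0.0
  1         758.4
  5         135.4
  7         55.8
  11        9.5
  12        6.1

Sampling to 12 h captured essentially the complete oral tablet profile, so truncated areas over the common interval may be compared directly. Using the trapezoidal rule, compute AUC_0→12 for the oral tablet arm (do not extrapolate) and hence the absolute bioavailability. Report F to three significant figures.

Trapezoidal AUC_0→12 (oral tablet):
  [0→1]: (0.0+758.4)/2 × 1 = 379.2
  [1→5]: (758.4+135.4)/2 × 4 = 1787.6
  [5→7]: (135.4+55.8)/2 × 2 = 191.2
  [7→11]: (55.8+9.5)/2 × 4 = 130.6
  [11→12]: (9.5+6.1)/2 × 1 = 7.8
  Sum = 2496.4 ng/mL·h
F = (AUC_ev/D_ev)/(AUC_iv/D_iv) = (2496.4/200)/(1060/50) = 12.482/21.2 = 0.5888

F = 0.589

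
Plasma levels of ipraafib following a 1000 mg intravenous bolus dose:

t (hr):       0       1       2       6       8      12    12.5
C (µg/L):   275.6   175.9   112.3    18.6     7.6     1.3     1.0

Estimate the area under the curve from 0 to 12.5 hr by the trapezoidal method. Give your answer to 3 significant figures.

Trapezoidal AUC_0→12.5:
  [0→1]: (275.6+175.9)/2 × 1 = 225.75
  [1→2]: (175.9+112.3)/2 × 1 = 144.1
  [2→6]: (112.3+18.6)/2 × 4 = 261.8
  [6→8]: (18.6+7.6)/2 × 2 = 26.2
  [8→12]: (7.6+1.3)/2 × 4 = 17.8
  [12→12.5]: (1.3+1.0)/2 × 0.5 = 0.575
  Sum = 676.225 µg/L·hr

AUC = 676 µg/L·hr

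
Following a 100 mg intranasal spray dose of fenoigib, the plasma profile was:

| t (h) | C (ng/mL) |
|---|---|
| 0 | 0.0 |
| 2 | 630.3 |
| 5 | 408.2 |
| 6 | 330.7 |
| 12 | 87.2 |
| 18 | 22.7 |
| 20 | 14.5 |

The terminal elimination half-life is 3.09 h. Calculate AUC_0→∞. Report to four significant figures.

Trapezoidal AUC_0→20:
  [0→2]: (0.0+630.3)/2 × 2 = 630.3
  [2→5]: (630.3+408.2)/2 × 3 = 1557.75
  [5→6]: (408.2+330.7)/2 × 1 = 369.45
  [6→12]: (330.7+87.2)/2 × 6 = 1253.7
  [12→18]: (87.2+22.7)/2 × 6 = 329.7
  [18→20]: (22.7+14.5)/2 × 2 = 37.2
  Sum = 4178.1 ng/mL·h
k_e = ln2 / t½ = 0.693147 / 3.09 = 0.2243 h^-1
Extrapolated tail: C_last / k_e = 14.5 / 0.2243 = 64.646
AUC_0→∞ = 4178.1 + 64.646 = 4242.746 ng/mL·h

AUC = 4243 ng/mL·h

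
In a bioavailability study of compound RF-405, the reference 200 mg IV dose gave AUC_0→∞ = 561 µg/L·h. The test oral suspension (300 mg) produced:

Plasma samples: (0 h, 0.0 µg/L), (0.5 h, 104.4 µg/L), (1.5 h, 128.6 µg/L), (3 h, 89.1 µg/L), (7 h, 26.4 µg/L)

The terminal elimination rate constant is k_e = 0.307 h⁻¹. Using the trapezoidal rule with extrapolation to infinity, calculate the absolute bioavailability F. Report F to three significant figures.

Trapezoidal AUC_0→7 (oral suspension):
  [0→0.5]: (0.0+104.4)/2 × 0.5 = 26.1
  [0.5→1.5]: (104.4+128.6)/2 × 1 = 116.5
  [1.5→3]: (128.6+89.1)/2 × 1.5 = 163.275
  [3→7]: (89.1+26.4)/2 × 4 = 231.0
  Sum = 536.875 µg/L·h
Tail: C_last/k_e = 26.4/0.307 = 85.993
AUC_0→∞ (oral suspension) = 536.875 + 85.993 = 622.868 µg/L·h
F = (AUC_ev/D_ev)/(AUC_iv/D_iv) = (622.868/300)/(561/200) = 2.07623/2.805 = 0.7402

F = 0.740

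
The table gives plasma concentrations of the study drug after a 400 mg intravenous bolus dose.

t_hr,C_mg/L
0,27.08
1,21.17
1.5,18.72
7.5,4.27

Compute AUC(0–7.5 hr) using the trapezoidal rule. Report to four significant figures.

Trapezoidal AUC_0→7.5:
  [0→1]: (27.08+21.17)/2 × 1 = 24.125
  [1→1.5]: (21.17+18.72)/2 × 0.5 = 9.9725
  [1.5→7.5]: (18.72+4.27)/2 × 6 = 68.97
  Sum = 103.0675 mg/L·hr

AUC = 103.1 mg/L·hr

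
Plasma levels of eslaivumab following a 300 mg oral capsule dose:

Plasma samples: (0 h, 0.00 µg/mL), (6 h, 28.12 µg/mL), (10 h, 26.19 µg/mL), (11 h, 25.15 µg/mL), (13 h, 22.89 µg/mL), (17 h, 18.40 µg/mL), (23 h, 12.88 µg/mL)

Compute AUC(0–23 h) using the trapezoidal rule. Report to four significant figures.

Trapezoidal AUC_0→23:
  [0→6]: (0.00+28.12)/2 × 6 = 84.36
  [6→10]: (28.12+26.19)/2 × 4 = 108.62
  [10→11]: (26.19+25.15)/2 × 1 = 25.67
  [11→13]: (25.15+22.89)/2 × 2 = 48.04
  [13→17]: (22.89+18.40)/2 × 4 = 82.58
  [17→23]: (18.40+12.88)/2 × 6 = 93.84
  Sum = 443.11 µg/mL·h

AUC = 443.1 µg/mL·h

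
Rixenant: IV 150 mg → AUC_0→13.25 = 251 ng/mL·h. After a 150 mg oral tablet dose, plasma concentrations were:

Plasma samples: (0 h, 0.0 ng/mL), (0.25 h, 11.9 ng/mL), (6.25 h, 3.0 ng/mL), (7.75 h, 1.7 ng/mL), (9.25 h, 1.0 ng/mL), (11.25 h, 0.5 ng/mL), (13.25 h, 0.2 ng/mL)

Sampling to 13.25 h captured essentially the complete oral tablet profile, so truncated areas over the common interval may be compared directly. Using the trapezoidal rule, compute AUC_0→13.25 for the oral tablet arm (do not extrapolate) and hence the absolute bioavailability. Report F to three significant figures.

Trapezoidal AUC_0→13.25 (oral tablet):
  [0→0.25]: (0.0+11.9)/2 × 0.25 = 1.4875
  [0.25→6.25]: (11.9+3.0)/2 × 6 = 44.7
  [6.25→7.75]: (3.0+1.7)/2 × 1.5 = 3.525
  [7.75→9.25]: (1.7+1.0)/2 × 1.5 = 2.025
  [9.25→11.25]: (1.0+0.5)/2 × 2 = 1.5
  [11.25→13.25]: (0.5+0.2)/2 × 2 = 0.7
  Sum = 53.9375 ng/mL·h
F = (AUC_ev/D_ev)/(AUC_iv/D_iv) = (53.9375/150)/(251/150) = 0.359583/1.67333 = 0.2149

F = 0.215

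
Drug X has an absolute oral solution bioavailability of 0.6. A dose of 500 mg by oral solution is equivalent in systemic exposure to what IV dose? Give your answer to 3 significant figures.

Systemic exposure from an extravascular dose = F × D_ev, so the equivalent IV dose is F × D_ev.
D_iv = F × D_ev = 0.6 × 500 = 300 mg

D_iv = 300 mg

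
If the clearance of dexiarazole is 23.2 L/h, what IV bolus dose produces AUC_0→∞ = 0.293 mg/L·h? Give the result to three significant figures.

Dose_iv = CL × AUC_0→∞
     = 23.2 × 0.293 = 6.7976 mg

Dose = 6.80 mg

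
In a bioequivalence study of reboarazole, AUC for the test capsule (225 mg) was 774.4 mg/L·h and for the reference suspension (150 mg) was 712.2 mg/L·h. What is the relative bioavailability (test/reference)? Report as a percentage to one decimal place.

F_rel = 72.5%

F_rel = (AUC_test/D_test) / (AUC_ref/D_ref)
      = (774.4/225) / (712.2/150)
      = 3.44178 / 4.748 = 0.7249 = 72.49%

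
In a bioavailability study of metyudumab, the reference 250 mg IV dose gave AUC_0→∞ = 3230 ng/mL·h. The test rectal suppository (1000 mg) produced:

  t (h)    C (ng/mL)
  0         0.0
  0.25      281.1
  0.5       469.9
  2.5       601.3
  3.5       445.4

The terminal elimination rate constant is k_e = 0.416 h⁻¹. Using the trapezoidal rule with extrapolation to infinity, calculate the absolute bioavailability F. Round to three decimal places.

Trapezoidal AUC_0→3.5 (rectal suppository):
  [0→0.25]: (0.0+281.1)/2 × 0.25 = 35.1375
  [0.25→0.5]: (281.1+469.9)/2 × 0.25 = 93.875
  [0.5→2.5]: (469.9+601.3)/2 × 2 = 1071.2
  [2.5→3.5]: (601.3+445.4)/2 × 1 = 523.35
  Sum = 1723.5625 ng/mL·h
Tail: C_last/k_e = 445.4/0.416 = 1070.673
AUC_0→∞ (rectal suppository) = 1723.5625 + 1070.673 = 2794.2355 ng/mL·h
F = (AUC_ev/D_ev)/(AUC_iv/D_iv) = (2794.2355/1000)/(3230/250) = 2.7942355/12.92 = 0.2163

F = 0.216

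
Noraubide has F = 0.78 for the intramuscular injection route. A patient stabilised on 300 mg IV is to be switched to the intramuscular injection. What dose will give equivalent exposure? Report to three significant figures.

For equal systemic exposure: F × D_ev = D_iv
D_ev = D_iv / F = 300 / 0.78 = 384.615 mg

D_intramuscular = 385 mg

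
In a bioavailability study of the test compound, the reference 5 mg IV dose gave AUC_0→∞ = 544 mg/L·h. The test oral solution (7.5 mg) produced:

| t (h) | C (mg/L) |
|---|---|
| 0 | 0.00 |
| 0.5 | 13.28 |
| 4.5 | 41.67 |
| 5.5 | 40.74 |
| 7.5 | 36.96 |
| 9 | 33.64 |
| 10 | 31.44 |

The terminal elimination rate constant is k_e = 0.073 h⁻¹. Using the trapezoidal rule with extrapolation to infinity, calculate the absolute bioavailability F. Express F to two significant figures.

F = 0.92

Trapezoidal AUC_0→10 (oral solution):
  [0→0.5]: (0.00+13.28)/2 × 0.5 = 3.32
  [0.5→4.5]: (13.28+41.67)/2 × 4 = 109.9
  [4.5→5.5]: (41.67+40.74)/2 × 1 = 41.205
  [5.5→7.5]: (40.74+36.96)/2 × 2 = 77.7
  [7.5→9]: (36.96+33.64)/2 × 1.5 = 52.95
  [9→10]: (33.64+31.44)/2 × 1 = 32.54
  Sum = 317.615 mg/L·h
Tail: C_last/k_e = 31.44/0.073 = 430.685
AUC_0→∞ (oral solution) = 317.615 + 430.685 = 748.3 mg/L·h
F = (AUC_ev/D_ev)/(AUC_iv/D_iv) = (748.3/7.5)/(544/5) = 99.7733/108.8 = 0.9170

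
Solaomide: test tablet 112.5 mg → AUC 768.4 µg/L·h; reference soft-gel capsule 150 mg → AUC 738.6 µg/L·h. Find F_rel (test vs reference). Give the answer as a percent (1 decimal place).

F_rel = 138.7%

F_rel = (AUC_test/D_test) / (AUC_ref/D_ref)
      = (768.4/112.5) / (738.6/150)
      = 6.83022 / 4.924 = 1.3871 = 138.71%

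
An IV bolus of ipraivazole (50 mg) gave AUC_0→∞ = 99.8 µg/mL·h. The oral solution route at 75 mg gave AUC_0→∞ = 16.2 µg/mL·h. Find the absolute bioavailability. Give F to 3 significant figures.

F = (AUC_ev / D_ev) / (AUC_iv / D_iv)
  = (16.2/75) / (99.8/50)
  = 0.216 / 1.996 = 0.1082

F = 0.108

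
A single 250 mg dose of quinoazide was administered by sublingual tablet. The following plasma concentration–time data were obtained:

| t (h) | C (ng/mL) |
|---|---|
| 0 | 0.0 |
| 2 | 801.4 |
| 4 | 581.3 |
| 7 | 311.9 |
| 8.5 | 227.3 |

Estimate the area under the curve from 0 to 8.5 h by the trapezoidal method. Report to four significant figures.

AUC = 3928 ng/mL·h

Trapezoidal AUC_0→8.5:
  [0→2]: (0.0+801.4)/2 × 2 = 801.4
  [2→4]: (801.4+581.3)/2 × 2 = 1382.7
  [4→7]: (581.3+311.9)/2 × 3 = 1339.8
  [7→8.5]: (311.9+227.3)/2 × 1.5 = 404.4
  Sum = 3928.3 ng/mL·h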